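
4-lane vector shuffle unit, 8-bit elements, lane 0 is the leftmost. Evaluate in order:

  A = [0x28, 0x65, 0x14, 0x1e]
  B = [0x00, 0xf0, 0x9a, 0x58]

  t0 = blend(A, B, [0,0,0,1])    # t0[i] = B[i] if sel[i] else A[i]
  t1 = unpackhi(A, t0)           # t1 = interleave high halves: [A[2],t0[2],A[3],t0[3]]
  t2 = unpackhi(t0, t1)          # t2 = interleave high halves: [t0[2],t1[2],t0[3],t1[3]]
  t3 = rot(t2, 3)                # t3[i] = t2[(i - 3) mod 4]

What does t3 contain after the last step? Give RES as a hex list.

t0 = [0x28, 0x65, 0x14, 0x58]
t1 = [0x14, 0x14, 0x1e, 0x58]
t2 = [0x14, 0x1e, 0x58, 0x58]
t3 = [0x1e, 0x58, 0x58, 0x14]

RES = [0x1e, 0x58, 0x58, 0x14]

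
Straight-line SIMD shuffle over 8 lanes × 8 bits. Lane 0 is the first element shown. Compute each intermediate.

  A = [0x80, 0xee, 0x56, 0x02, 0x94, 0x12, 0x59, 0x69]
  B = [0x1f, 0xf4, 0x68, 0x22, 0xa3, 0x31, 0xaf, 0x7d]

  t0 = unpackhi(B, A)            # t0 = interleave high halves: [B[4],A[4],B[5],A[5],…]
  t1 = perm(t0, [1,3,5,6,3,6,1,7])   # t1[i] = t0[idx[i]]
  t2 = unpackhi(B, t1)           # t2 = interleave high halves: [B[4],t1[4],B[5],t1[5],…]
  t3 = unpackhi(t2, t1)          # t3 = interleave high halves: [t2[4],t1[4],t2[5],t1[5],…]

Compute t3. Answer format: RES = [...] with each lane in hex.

RES = [0xaf, 0x12, 0x94, 0x7d, 0x7d, 0x94, 0x69, 0x69]

t0 = [0xa3, 0x94, 0x31, 0x12, 0xaf, 0x59, 0x7d, 0x69]
t1 = [0x94, 0x12, 0x59, 0x7d, 0x12, 0x7d, 0x94, 0x69]
t2 = [0xa3, 0x12, 0x31, 0x7d, 0xaf, 0x94, 0x7d, 0x69]
t3 = [0xaf, 0x12, 0x94, 0x7d, 0x7d, 0x94, 0x69, 0x69]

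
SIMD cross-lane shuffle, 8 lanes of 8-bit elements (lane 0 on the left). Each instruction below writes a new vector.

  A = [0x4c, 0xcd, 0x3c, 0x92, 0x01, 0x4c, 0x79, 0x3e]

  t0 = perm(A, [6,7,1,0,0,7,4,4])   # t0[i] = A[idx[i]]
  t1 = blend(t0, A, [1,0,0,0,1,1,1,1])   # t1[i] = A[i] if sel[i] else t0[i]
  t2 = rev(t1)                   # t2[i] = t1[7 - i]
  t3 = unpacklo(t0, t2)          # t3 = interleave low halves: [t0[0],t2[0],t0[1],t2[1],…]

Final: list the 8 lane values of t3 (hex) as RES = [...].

RES = [0x79, 0x3e, 0x3e, 0x79, 0xcd, 0x4c, 0x4c, 0x01]

→ t0 |79|3e|cd|4c|4c|3e|01|01|
→ t1 |4c|3e|cd|4c|01|4c|79|3e|
→ t2 |3e|79|4c|01|4c|cd|3e|4c|
→ t3 |79|3e|3e|79|cd|4c|4c|01|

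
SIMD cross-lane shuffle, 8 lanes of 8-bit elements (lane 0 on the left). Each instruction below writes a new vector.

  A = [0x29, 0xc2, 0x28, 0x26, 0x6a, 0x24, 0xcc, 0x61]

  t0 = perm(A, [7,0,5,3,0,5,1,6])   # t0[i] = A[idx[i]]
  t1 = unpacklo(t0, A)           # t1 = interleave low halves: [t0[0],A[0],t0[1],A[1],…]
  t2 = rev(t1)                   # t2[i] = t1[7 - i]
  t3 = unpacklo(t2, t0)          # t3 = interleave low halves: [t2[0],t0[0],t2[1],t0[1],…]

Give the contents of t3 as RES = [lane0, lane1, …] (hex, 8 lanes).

RES = [ 0x26  0x61  0x26  0x29  0x28  0x24  0x24  0x26 ]

t0 = [0x61, 0x29, 0x24, 0x26, 0x29, 0x24, 0xc2, 0xcc]
t1 = [0x61, 0x29, 0x29, 0xc2, 0x24, 0x28, 0x26, 0x26]
t2 = [0x26, 0x26, 0x28, 0x24, 0xc2, 0x29, 0x29, 0x61]
t3 = [0x26, 0x61, 0x26, 0x29, 0x28, 0x24, 0x24, 0x26]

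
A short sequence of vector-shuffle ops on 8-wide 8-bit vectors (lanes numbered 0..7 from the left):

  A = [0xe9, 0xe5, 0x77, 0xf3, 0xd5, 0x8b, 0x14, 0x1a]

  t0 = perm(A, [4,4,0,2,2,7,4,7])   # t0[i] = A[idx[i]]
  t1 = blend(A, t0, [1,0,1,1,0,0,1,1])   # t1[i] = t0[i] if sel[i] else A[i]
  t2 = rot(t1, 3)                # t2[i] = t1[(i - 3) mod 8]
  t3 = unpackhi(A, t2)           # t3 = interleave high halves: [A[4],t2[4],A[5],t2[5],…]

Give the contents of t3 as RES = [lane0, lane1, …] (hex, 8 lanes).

RES = [ 0xd5  0xe5  0x8b  0xe9  0x14  0x77  0x1a  0xd5 ]

→ t0 |d5|d5|e9|77|77|1a|d5|1a|
→ t1 |d5|e5|e9|77|d5|8b|d5|1a|
→ t2 |8b|d5|1a|d5|e5|e9|77|d5|
→ t3 |d5|e5|8b|e9|14|77|1a|d5|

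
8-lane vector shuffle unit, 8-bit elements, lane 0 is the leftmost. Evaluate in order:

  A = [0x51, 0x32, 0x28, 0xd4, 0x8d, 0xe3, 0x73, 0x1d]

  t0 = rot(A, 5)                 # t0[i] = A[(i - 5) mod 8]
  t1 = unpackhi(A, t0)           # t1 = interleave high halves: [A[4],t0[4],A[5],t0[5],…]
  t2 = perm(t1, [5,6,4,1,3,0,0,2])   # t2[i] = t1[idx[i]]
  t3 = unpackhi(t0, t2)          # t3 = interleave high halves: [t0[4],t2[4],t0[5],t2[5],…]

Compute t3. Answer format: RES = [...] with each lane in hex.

t0 = [0xd4, 0x8d, 0xe3, 0x73, 0x1d, 0x51, 0x32, 0x28]
t1 = [0x8d, 0x1d, 0xe3, 0x51, 0x73, 0x32, 0x1d, 0x28]
t2 = [0x32, 0x1d, 0x73, 0x1d, 0x51, 0x8d, 0x8d, 0xe3]
t3 = [0x1d, 0x51, 0x51, 0x8d, 0x32, 0x8d, 0x28, 0xe3]

RES = [0x1d, 0x51, 0x51, 0x8d, 0x32, 0x8d, 0x28, 0xe3]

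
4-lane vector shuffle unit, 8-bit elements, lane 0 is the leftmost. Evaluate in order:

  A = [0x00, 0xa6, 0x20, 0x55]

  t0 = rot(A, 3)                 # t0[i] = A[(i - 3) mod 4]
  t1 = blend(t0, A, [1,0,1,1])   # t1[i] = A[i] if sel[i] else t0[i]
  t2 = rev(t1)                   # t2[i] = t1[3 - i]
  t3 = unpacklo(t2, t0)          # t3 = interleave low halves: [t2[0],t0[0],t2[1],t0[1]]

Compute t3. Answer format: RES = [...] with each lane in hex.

RES = [ 0x55  0xa6  0x20  0x20 ]

  t0: a6 20 55 00
  t1: 00 20 20 55
  t2: 55 20 20 00
  t3: 55 a6 20 20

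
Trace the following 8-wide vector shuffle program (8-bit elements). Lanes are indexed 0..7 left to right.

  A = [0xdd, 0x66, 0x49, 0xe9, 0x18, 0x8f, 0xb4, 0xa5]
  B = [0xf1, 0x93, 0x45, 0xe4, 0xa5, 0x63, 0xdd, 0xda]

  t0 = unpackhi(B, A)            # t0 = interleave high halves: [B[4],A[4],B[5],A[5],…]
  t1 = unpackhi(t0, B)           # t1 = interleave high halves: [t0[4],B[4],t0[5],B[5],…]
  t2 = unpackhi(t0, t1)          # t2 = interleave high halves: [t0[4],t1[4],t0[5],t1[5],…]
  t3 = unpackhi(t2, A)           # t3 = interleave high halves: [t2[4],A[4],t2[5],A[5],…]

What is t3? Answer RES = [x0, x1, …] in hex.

→ t0 |a5|18|63|8f|dd|b4|da|a5|
→ t1 |dd|a5|b4|63|da|dd|a5|da|
→ t2 |dd|da|b4|dd|da|a5|a5|da|
→ t3 |da|18|a5|8f|a5|b4|da|a5|

RES = [ 0xda  0x18  0xa5  0x8f  0xa5  0xb4  0xda  0xa5 ]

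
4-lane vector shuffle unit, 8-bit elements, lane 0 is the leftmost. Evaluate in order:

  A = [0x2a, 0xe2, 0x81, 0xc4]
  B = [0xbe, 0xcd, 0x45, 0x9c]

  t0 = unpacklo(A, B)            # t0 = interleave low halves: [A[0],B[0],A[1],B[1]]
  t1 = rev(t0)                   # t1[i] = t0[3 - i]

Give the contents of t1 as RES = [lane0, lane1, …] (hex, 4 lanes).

t0 = [0x2a, 0xbe, 0xe2, 0xcd]
t1 = [0xcd, 0xe2, 0xbe, 0x2a]

RES = [ 0xcd  0xe2  0xbe  0x2a ]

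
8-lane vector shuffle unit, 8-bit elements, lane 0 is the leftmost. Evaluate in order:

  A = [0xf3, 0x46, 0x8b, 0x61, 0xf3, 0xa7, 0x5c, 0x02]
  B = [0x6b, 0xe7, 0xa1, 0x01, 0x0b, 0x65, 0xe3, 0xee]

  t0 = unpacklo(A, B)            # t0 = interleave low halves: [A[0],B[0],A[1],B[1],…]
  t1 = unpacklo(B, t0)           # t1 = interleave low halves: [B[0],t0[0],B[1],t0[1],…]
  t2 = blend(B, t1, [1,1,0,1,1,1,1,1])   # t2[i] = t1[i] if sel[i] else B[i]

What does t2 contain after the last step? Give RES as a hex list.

RES = [0x6b, 0xf3, 0xa1, 0x6b, 0xa1, 0x46, 0x01, 0xe7]

→ t0 |f3|6b|46|e7|8b|a1|61|01|
→ t1 |6b|f3|e7|6b|a1|46|01|e7|
→ t2 |6b|f3|a1|6b|a1|46|01|e7|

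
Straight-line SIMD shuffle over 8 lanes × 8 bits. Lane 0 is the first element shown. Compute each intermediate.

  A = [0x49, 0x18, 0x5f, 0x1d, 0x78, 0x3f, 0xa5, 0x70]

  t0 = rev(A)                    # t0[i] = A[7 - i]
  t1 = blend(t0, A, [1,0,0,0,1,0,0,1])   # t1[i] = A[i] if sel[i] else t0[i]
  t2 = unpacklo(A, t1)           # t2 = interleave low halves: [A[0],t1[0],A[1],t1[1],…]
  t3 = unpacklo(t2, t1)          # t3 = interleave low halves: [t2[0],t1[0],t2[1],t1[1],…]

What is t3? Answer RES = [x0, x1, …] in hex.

  t0: 70 a5 3f 78 1d 5f 18 49
  t1: 49 a5 3f 78 78 5f 18 70
  t2: 49 49 18 a5 5f 3f 1d 78
  t3: 49 49 49 a5 18 3f a5 78

RES = [0x49, 0x49, 0x49, 0xa5, 0x18, 0x3f, 0xa5, 0x78]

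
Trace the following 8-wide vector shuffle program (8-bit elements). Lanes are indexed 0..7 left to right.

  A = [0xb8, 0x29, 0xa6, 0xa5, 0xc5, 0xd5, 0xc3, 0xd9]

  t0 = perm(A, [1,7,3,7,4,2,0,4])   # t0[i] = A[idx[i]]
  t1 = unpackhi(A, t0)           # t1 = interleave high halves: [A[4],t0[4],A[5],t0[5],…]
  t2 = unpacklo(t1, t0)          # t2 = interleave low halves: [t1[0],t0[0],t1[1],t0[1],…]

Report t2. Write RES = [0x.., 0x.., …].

RES = [ 0xc5  0x29  0xc5  0xd9  0xd5  0xa5  0xa6  0xd9 ]

t0 = [0x29, 0xd9, 0xa5, 0xd9, 0xc5, 0xa6, 0xb8, 0xc5]
t1 = [0xc5, 0xc5, 0xd5, 0xa6, 0xc3, 0xb8, 0xd9, 0xc5]
t2 = [0xc5, 0x29, 0xc5, 0xd9, 0xd5, 0xa5, 0xa6, 0xd9]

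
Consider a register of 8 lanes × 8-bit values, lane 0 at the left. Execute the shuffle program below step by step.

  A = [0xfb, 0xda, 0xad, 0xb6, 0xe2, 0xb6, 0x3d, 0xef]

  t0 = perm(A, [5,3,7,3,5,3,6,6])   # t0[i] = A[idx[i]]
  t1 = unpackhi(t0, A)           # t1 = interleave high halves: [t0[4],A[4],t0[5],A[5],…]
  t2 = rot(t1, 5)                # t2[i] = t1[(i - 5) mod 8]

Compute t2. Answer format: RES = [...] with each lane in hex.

RES = [0xb6, 0x3d, 0x3d, 0x3d, 0xef, 0xb6, 0xe2, 0xb6]

t0 = [0xb6, 0xb6, 0xef, 0xb6, 0xb6, 0xb6, 0x3d, 0x3d]
t1 = [0xb6, 0xe2, 0xb6, 0xb6, 0x3d, 0x3d, 0x3d, 0xef]
t2 = [0xb6, 0x3d, 0x3d, 0x3d, 0xef, 0xb6, 0xe2, 0xb6]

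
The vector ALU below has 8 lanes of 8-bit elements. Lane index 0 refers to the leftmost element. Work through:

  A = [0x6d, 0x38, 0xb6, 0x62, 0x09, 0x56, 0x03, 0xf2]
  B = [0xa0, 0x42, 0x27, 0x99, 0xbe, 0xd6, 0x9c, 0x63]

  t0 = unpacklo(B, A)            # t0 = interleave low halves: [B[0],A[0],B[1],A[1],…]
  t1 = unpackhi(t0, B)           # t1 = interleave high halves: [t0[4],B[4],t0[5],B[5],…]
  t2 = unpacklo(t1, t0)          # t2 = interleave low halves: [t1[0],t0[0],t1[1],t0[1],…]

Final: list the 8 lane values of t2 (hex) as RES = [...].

t0 = [0xa0, 0x6d, 0x42, 0x38, 0x27, 0xb6, 0x99, 0x62]
t1 = [0x27, 0xbe, 0xb6, 0xd6, 0x99, 0x9c, 0x62, 0x63]
t2 = [0x27, 0xa0, 0xbe, 0x6d, 0xb6, 0x42, 0xd6, 0x38]

RES = [ 0x27  0xa0  0xbe  0x6d  0xb6  0x42  0xd6  0x38 ]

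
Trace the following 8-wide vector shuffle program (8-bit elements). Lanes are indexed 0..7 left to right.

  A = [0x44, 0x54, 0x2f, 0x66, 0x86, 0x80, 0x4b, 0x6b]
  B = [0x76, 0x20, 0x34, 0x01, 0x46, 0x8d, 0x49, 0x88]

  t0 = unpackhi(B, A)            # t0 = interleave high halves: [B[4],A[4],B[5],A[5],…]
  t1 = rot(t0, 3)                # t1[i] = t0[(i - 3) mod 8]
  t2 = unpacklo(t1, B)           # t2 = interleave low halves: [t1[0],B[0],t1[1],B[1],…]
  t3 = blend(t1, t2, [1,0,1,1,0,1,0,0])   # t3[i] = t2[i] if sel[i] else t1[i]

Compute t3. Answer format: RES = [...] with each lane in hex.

RES = [0x4b, 0x88, 0x88, 0x20, 0x86, 0x34, 0x80, 0x49]

t0 = [0x46, 0x86, 0x8d, 0x80, 0x49, 0x4b, 0x88, 0x6b]
t1 = [0x4b, 0x88, 0x6b, 0x46, 0x86, 0x8d, 0x80, 0x49]
t2 = [0x4b, 0x76, 0x88, 0x20, 0x6b, 0x34, 0x46, 0x01]
t3 = [0x4b, 0x88, 0x88, 0x20, 0x86, 0x34, 0x80, 0x49]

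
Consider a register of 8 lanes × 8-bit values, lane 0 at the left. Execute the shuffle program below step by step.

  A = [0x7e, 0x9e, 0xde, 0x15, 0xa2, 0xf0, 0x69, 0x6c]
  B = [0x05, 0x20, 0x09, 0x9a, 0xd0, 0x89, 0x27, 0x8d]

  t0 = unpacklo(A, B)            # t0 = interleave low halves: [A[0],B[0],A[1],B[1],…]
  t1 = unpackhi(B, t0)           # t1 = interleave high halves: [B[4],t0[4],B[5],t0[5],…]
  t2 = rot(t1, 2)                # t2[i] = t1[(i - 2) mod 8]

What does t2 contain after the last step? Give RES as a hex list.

  t0: 7e 05 9e 20 de 09 15 9a
  t1: d0 de 89 09 27 15 8d 9a
  t2: 8d 9a d0 de 89 09 27 15

RES = [0x8d, 0x9a, 0xd0, 0xde, 0x89, 0x09, 0x27, 0x15]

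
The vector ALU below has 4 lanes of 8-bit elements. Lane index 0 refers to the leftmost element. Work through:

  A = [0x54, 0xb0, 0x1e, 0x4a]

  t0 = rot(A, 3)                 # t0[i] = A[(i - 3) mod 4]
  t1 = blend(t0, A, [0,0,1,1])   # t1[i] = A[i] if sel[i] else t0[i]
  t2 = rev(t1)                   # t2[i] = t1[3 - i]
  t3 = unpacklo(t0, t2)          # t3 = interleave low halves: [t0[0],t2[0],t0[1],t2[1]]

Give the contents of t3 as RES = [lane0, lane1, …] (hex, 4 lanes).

RES = [ 0xb0  0x4a  0x1e  0x1e ]

  t0: b0 1e 4a 54
  t1: b0 1e 1e 4a
  t2: 4a 1e 1e b0
  t3: b0 4a 1e 1e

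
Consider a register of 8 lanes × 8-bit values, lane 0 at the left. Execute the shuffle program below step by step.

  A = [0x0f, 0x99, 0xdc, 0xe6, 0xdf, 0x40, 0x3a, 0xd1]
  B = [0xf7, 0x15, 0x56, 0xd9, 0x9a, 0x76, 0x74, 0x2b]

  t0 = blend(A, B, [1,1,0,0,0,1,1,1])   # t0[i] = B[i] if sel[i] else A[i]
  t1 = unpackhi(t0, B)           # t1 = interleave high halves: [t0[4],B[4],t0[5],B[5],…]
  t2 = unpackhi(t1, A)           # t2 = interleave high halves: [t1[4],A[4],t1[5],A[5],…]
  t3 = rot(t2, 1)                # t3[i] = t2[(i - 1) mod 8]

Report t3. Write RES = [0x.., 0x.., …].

RES = [ 0xd1  0x74  0xdf  0x74  0x40  0x2b  0x3a  0x2b ]

t0 = [0xf7, 0x15, 0xdc, 0xe6, 0xdf, 0x76, 0x74, 0x2b]
t1 = [0xdf, 0x9a, 0x76, 0x76, 0x74, 0x74, 0x2b, 0x2b]
t2 = [0x74, 0xdf, 0x74, 0x40, 0x2b, 0x3a, 0x2b, 0xd1]
t3 = [0xd1, 0x74, 0xdf, 0x74, 0x40, 0x2b, 0x3a, 0x2b]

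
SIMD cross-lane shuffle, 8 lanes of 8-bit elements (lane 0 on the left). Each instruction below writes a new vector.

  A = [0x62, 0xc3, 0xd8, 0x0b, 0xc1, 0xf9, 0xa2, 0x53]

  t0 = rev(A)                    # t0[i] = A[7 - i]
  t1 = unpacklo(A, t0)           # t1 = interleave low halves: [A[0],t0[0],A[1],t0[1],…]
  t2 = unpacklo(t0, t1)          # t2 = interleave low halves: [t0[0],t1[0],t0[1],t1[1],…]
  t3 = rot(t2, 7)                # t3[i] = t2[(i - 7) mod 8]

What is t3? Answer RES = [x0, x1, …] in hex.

→ t0 |53|a2|f9|c1|0b|d8|c3|62|
→ t1 |62|53|c3|a2|d8|f9|0b|c1|
→ t2 |53|62|a2|53|f9|c3|c1|a2|
→ t3 |62|a2|53|f9|c3|c1|a2|53|

RES = [ 0x62  0xa2  0x53  0xf9  0xc3  0xc1  0xa2  0x53 ]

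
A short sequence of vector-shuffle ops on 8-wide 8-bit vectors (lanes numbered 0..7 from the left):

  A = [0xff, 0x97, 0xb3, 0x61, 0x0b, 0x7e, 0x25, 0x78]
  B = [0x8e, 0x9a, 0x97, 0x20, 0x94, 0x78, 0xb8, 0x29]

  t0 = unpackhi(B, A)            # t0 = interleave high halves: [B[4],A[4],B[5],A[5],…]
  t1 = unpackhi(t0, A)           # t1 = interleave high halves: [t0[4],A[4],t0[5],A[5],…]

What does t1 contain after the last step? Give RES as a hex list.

  t0: 94 0b 78 7e b8 25 29 78
  t1: b8 0b 25 7e 29 25 78 78

RES = [ 0xb8  0x0b  0x25  0x7e  0x29  0x25  0x78  0x78 ]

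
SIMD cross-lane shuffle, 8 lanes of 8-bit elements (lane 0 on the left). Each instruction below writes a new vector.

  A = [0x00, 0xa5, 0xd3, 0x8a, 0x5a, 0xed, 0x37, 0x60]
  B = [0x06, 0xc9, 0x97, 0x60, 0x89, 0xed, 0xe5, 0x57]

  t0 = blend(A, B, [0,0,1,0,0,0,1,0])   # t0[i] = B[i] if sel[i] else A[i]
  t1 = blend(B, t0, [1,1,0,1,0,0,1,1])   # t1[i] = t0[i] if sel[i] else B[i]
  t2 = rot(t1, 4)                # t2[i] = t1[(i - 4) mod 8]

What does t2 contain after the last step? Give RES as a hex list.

RES = [0x89, 0xed, 0xe5, 0x60, 0x00, 0xa5, 0x97, 0x8a]

t0 = [0x00, 0xa5, 0x97, 0x8a, 0x5a, 0xed, 0xe5, 0x60]
t1 = [0x00, 0xa5, 0x97, 0x8a, 0x89, 0xed, 0xe5, 0x60]
t2 = [0x89, 0xed, 0xe5, 0x60, 0x00, 0xa5, 0x97, 0x8a]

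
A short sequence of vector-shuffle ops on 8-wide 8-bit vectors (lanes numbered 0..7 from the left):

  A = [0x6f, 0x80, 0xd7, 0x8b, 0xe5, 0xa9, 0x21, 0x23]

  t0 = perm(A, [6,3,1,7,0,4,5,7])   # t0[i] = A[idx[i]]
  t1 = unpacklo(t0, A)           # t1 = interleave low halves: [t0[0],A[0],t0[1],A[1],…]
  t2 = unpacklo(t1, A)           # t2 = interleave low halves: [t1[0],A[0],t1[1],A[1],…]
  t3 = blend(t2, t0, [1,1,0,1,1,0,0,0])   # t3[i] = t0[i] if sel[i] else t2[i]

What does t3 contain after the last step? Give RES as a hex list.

RES = [0x21, 0x8b, 0x6f, 0x23, 0x6f, 0xd7, 0x80, 0x8b]

→ t0 |21|8b|80|23|6f|e5|a9|23|
→ t1 |21|6f|8b|80|80|d7|23|8b|
→ t2 |21|6f|6f|80|8b|d7|80|8b|
→ t3 |21|8b|6f|23|6f|d7|80|8b|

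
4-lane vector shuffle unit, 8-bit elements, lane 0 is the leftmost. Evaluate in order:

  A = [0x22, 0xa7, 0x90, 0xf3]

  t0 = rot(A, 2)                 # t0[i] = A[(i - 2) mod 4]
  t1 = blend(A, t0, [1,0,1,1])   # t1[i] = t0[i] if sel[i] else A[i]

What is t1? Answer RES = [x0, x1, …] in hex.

RES = [ 0x90  0xa7  0x22  0xa7 ]

t0 = [0x90, 0xf3, 0x22, 0xa7]
t1 = [0x90, 0xa7, 0x22, 0xa7]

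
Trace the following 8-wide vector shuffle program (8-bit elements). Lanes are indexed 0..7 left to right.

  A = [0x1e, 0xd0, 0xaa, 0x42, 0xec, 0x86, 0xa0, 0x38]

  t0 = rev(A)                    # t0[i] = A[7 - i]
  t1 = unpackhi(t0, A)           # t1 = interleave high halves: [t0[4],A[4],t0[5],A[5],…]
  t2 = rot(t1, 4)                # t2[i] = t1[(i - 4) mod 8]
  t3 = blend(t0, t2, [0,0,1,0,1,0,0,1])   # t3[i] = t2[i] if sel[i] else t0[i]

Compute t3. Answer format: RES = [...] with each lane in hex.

t0 = [0x38, 0xa0, 0x86, 0xec, 0x42, 0xaa, 0xd0, 0x1e]
t1 = [0x42, 0xec, 0xaa, 0x86, 0xd0, 0xa0, 0x1e, 0x38]
t2 = [0xd0, 0xa0, 0x1e, 0x38, 0x42, 0xec, 0xaa, 0x86]
t3 = [0x38, 0xa0, 0x1e, 0xec, 0x42, 0xaa, 0xd0, 0x86]

RES = [ 0x38  0xa0  0x1e  0xec  0x42  0xaa  0xd0  0x86 ]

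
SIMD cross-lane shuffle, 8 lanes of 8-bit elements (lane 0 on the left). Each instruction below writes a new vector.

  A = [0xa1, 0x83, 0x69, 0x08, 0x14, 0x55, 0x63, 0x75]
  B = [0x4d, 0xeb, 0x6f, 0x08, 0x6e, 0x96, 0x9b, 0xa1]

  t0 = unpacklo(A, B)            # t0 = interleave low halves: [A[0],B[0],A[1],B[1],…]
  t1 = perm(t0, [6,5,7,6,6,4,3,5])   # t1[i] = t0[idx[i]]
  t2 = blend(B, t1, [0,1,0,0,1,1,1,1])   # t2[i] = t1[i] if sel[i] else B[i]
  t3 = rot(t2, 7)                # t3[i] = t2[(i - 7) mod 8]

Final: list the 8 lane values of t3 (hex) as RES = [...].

  t0: a1 4d 83 eb 69 6f 08 08
  t1: 08 6f 08 08 08 69 eb 6f
  t2: 4d 6f 6f 08 08 69 eb 6f
  t3: 6f 6f 08 08 69 eb 6f 4d

RES = [ 0x6f  0x6f  0x08  0x08  0x69  0xeb  0x6f  0x4d ]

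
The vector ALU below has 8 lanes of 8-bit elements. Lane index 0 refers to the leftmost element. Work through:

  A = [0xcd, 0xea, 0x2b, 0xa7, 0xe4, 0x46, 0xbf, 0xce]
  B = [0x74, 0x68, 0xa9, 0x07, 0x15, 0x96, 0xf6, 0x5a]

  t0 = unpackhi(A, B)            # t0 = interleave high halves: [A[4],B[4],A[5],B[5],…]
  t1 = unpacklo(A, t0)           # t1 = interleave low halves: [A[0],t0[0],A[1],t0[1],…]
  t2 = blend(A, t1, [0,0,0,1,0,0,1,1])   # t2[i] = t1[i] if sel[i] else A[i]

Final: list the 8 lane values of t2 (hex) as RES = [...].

→ t0 |e4|15|46|96|bf|f6|ce|5a|
→ t1 |cd|e4|ea|15|2b|46|a7|96|
→ t2 |cd|ea|2b|15|e4|46|a7|96|

RES = [0xcd, 0xea, 0x2b, 0x15, 0xe4, 0x46, 0xa7, 0x96]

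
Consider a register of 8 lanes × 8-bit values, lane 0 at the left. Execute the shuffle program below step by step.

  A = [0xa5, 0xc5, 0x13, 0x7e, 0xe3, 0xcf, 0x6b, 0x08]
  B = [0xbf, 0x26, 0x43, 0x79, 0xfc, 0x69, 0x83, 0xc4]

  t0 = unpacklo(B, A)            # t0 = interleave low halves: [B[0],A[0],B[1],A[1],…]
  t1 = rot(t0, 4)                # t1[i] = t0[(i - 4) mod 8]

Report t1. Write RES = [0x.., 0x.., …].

t0 = [0xbf, 0xa5, 0x26, 0xc5, 0x43, 0x13, 0x79, 0x7e]
t1 = [0x43, 0x13, 0x79, 0x7e, 0xbf, 0xa5, 0x26, 0xc5]

RES = [ 0x43  0x13  0x79  0x7e  0xbf  0xa5  0x26  0xc5 ]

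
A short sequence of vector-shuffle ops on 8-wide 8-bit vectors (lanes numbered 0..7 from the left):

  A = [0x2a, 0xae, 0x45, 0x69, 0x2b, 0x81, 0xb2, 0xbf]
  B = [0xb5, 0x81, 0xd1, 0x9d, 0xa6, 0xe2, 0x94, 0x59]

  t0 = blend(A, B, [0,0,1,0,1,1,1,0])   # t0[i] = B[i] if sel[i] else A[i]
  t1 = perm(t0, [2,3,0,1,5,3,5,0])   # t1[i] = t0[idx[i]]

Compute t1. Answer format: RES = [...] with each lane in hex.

RES = [ 0xd1  0x69  0x2a  0xae  0xe2  0x69  0xe2  0x2a ]

→ t0 |2a|ae|d1|69|a6|e2|94|bf|
→ t1 |d1|69|2a|ae|e2|69|e2|2a|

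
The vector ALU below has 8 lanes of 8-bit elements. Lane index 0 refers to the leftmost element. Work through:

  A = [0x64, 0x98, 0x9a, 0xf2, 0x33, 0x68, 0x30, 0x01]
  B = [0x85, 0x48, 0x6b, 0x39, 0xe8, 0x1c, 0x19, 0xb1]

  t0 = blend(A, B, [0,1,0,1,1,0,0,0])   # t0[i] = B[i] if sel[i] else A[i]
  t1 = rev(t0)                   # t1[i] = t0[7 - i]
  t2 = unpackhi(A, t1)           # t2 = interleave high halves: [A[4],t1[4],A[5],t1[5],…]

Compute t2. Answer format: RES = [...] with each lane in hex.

  t0: 64 48 9a 39 e8 68 30 01
  t1: 01 30 68 e8 39 9a 48 64
  t2: 33 39 68 9a 30 48 01 64

RES = [0x33, 0x39, 0x68, 0x9a, 0x30, 0x48, 0x01, 0x64]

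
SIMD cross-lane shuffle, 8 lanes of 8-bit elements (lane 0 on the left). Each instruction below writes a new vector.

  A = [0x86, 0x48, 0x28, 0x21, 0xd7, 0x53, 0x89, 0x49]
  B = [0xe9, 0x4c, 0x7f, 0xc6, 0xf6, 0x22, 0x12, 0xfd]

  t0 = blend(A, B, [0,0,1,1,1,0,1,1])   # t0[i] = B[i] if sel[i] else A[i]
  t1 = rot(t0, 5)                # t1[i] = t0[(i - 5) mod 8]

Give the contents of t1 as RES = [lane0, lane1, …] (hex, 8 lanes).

→ t0 |86|48|7f|c6|f6|53|12|fd|
→ t1 |c6|f6|53|12|fd|86|48|7f|

RES = [0xc6, 0xf6, 0x53, 0x12, 0xfd, 0x86, 0x48, 0x7f]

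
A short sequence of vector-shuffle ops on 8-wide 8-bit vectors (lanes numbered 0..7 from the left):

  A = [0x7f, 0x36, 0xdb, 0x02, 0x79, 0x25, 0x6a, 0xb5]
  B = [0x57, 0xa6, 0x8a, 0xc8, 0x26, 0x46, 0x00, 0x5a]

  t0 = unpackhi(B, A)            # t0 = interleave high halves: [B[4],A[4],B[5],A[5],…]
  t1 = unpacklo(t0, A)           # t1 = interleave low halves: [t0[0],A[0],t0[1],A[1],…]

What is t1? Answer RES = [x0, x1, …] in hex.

  t0: 26 79 46 25 00 6a 5a b5
  t1: 26 7f 79 36 46 db 25 02

RES = [ 0x26  0x7f  0x79  0x36  0x46  0xdb  0x25  0x02 ]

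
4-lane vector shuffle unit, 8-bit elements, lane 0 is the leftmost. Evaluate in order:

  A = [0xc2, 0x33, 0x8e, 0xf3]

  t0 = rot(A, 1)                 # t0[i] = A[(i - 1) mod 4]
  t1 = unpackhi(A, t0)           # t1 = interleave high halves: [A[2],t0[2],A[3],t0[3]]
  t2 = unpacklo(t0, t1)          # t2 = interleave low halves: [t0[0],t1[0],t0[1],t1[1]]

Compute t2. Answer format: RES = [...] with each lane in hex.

  t0: f3 c2 33 8e
  t1: 8e 33 f3 8e
  t2: f3 8e c2 33

RES = [0xf3, 0x8e, 0xc2, 0x33]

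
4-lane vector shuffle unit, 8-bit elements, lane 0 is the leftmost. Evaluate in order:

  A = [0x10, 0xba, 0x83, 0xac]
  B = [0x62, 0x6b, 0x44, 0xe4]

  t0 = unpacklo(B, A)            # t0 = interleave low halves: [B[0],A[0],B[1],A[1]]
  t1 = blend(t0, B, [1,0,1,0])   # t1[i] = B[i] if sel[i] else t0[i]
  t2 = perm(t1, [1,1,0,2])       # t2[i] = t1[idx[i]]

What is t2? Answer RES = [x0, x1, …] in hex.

RES = [0x10, 0x10, 0x62, 0x44]

  t0: 62 10 6b ba
  t1: 62 10 44 ba
  t2: 10 10 62 44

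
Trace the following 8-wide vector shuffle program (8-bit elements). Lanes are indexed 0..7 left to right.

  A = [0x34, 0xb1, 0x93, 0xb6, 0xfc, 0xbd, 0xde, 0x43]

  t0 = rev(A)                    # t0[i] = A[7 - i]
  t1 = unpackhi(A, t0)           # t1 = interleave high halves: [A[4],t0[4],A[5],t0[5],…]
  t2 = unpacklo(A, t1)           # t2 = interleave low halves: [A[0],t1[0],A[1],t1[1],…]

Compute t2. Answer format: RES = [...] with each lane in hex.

→ t0 |43|de|bd|fc|b6|93|b1|34|
→ t1 |fc|b6|bd|93|de|b1|43|34|
→ t2 |34|fc|b1|b6|93|bd|b6|93|

RES = [ 0x34  0xfc  0xb1  0xb6  0x93  0xbd  0xb6  0x93 ]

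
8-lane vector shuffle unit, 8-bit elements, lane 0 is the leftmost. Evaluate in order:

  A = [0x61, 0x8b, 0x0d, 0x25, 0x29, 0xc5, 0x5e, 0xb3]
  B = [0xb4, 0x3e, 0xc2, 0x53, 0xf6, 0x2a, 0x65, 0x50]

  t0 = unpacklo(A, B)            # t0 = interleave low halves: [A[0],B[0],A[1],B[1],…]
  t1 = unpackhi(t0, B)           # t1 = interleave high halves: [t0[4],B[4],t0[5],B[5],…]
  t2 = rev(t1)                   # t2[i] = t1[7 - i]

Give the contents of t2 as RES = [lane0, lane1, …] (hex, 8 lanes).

RES = [ 0x50  0x53  0x65  0x25  0x2a  0xc2  0xf6  0x0d ]

  t0: 61 b4 8b 3e 0d c2 25 53
  t1: 0d f6 c2 2a 25 65 53 50
  t2: 50 53 65 25 2a c2 f6 0d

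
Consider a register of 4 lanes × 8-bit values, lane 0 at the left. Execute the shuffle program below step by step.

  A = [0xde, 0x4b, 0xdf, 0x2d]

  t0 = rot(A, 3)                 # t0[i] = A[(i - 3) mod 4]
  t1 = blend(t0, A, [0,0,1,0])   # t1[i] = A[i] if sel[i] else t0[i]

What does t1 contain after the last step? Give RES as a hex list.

RES = [0x4b, 0xdf, 0xdf, 0xde]

  t0: 4b df 2d de
  t1: 4b df df de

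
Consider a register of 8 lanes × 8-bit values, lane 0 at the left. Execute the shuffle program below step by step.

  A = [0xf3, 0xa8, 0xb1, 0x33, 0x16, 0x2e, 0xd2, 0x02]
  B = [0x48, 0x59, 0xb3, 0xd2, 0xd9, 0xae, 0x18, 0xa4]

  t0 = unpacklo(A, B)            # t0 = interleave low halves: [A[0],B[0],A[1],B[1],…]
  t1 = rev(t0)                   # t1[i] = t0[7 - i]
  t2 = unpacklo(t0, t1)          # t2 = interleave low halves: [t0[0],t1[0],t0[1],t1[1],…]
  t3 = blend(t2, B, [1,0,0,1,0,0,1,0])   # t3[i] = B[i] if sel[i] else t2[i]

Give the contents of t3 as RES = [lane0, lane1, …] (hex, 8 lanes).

RES = [0x48, 0xd2, 0x48, 0xd2, 0xa8, 0xb3, 0x18, 0xb1]

  t0: f3 48 a8 59 b1 b3 33 d2
  t1: d2 33 b3 b1 59 a8 48 f3
  t2: f3 d2 48 33 a8 b3 59 b1
  t3: 48 d2 48 d2 a8 b3 18 b1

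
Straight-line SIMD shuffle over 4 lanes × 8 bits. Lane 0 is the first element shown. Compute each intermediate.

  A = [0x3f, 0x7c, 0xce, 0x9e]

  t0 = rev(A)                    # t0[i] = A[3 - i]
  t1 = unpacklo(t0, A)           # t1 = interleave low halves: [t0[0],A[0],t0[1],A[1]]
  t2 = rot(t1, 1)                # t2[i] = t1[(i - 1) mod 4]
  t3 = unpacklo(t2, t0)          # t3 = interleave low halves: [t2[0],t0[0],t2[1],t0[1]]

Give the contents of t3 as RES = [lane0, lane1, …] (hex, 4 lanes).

  t0: 9e ce 7c 3f
  t1: 9e 3f ce 7c
  t2: 7c 9e 3f ce
  t3: 7c 9e 9e ce

RES = [ 0x7c  0x9e  0x9e  0xce ]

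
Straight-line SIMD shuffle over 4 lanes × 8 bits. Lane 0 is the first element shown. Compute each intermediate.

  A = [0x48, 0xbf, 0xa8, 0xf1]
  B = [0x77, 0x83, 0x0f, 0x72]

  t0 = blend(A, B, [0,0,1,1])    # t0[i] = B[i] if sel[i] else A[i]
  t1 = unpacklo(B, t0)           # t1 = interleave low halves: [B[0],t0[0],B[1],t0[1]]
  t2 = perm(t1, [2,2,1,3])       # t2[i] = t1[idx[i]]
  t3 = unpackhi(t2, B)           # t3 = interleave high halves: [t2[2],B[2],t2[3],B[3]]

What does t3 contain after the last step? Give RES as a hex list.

RES = [0x48, 0x0f, 0xbf, 0x72]

→ t0 |48|bf|0f|72|
→ t1 |77|48|83|bf|
→ t2 |83|83|48|bf|
→ t3 |48|0f|bf|72|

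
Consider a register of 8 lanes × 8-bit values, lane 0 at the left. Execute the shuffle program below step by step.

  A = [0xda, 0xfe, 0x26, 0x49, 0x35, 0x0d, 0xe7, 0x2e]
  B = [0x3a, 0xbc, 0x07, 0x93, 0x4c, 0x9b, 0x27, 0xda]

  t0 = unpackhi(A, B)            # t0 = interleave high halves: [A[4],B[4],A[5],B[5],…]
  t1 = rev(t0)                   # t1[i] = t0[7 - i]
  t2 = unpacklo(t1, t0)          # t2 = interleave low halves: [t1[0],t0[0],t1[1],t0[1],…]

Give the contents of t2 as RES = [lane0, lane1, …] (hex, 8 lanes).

t0 = [0x35, 0x4c, 0x0d, 0x9b, 0xe7, 0x27, 0x2e, 0xda]
t1 = [0xda, 0x2e, 0x27, 0xe7, 0x9b, 0x0d, 0x4c, 0x35]
t2 = [0xda, 0x35, 0x2e, 0x4c, 0x27, 0x0d, 0xe7, 0x9b]

RES = [ 0xda  0x35  0x2e  0x4c  0x27  0x0d  0xe7  0x9b ]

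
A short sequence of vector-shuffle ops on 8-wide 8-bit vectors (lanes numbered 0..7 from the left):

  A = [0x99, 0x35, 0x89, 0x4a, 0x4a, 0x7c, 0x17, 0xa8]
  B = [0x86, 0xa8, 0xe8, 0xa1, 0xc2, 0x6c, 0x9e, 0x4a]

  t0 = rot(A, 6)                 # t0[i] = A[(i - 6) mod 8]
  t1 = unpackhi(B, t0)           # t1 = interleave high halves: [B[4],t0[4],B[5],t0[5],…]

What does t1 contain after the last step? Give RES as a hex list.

RES = [ 0xc2  0x17  0x6c  0xa8  0x9e  0x99  0x4a  0x35 ]

→ t0 |89|4a|4a|7c|17|a8|99|35|
→ t1 |c2|17|6c|a8|9e|99|4a|35|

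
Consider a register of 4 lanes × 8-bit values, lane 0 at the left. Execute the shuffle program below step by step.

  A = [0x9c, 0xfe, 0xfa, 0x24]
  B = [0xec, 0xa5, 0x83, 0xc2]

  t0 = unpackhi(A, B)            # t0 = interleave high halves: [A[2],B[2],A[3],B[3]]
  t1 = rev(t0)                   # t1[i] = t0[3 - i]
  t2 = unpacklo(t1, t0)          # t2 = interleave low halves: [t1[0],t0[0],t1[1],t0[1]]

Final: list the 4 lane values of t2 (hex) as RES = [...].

RES = [0xc2, 0xfa, 0x24, 0x83]

  t0: fa 83 24 c2
  t1: c2 24 83 fa
  t2: c2 fa 24 83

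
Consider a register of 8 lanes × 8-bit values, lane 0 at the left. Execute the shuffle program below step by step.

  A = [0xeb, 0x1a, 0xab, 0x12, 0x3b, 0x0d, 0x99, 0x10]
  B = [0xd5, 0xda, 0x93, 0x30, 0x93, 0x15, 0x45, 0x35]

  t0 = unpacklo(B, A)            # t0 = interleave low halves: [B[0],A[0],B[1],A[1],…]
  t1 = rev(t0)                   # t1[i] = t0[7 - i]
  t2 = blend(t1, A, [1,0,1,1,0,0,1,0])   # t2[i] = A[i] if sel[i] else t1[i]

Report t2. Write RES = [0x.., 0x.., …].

→ t0 |d5|eb|da|1a|93|ab|30|12|
→ t1 |12|30|ab|93|1a|da|eb|d5|
→ t2 |eb|30|ab|12|1a|da|99|d5|

RES = [ 0xeb  0x30  0xab  0x12  0x1a  0xda  0x99  0xd5 ]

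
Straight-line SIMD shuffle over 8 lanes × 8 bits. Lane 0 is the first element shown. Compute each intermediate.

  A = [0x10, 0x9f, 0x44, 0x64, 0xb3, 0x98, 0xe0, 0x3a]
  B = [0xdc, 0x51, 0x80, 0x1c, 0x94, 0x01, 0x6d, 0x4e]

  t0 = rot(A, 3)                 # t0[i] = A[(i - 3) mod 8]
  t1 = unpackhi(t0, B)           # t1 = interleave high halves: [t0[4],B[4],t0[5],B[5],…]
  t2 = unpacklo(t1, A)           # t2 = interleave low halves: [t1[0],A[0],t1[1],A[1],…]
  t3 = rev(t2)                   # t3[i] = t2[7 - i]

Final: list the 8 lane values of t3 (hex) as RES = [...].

→ t0 |98|e0|3a|10|9f|44|64|b3|
→ t1 |9f|94|44|01|64|6d|b3|4e|
→ t2 |9f|10|94|9f|44|44|01|64|
→ t3 |64|01|44|44|9f|94|10|9f|

RES = [0x64, 0x01, 0x44, 0x44, 0x9f, 0x94, 0x10, 0x9f]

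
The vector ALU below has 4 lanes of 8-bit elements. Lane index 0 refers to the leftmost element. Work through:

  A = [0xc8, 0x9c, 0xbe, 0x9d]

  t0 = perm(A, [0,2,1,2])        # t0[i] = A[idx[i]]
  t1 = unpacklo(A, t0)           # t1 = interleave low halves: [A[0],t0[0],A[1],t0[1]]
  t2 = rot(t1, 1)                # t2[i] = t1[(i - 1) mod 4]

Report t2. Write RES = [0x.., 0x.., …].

RES = [ 0xbe  0xc8  0xc8  0x9c ]

t0 = [0xc8, 0xbe, 0x9c, 0xbe]
t1 = [0xc8, 0xc8, 0x9c, 0xbe]
t2 = [0xbe, 0xc8, 0xc8, 0x9c]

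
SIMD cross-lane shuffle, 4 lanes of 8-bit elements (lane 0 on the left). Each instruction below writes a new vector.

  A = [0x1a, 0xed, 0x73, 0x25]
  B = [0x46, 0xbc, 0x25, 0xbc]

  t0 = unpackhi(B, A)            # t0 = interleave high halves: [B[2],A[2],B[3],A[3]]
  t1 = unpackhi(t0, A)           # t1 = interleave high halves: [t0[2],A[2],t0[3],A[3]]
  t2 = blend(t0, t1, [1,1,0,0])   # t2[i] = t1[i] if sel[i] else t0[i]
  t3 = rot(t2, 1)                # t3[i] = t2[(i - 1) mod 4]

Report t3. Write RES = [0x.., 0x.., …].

RES = [ 0x25  0xbc  0x73  0xbc ]

  t0: 25 73 bc 25
  t1: bc 73 25 25
  t2: bc 73 bc 25
  t3: 25 bc 73 bc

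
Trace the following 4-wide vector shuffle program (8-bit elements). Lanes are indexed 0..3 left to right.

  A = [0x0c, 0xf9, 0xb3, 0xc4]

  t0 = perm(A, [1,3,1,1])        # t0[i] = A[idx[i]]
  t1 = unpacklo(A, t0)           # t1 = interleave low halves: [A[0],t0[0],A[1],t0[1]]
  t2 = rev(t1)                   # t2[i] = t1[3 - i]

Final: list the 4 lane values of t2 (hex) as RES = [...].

RES = [0xc4, 0xf9, 0xf9, 0x0c]

t0 = [0xf9, 0xc4, 0xf9, 0xf9]
t1 = [0x0c, 0xf9, 0xf9, 0xc4]
t2 = [0xc4, 0xf9, 0xf9, 0x0c]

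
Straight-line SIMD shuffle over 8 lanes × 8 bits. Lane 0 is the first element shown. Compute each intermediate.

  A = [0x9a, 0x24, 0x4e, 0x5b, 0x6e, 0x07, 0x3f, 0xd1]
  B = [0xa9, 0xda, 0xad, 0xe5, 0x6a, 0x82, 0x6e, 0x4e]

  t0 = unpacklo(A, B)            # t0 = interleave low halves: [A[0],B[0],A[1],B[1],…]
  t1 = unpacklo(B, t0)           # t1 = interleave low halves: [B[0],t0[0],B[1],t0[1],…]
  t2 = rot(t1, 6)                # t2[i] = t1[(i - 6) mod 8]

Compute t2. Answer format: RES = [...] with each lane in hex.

RES = [0xda, 0xa9, 0xad, 0x24, 0xe5, 0xda, 0xa9, 0x9a]

  t0: 9a a9 24 da 4e ad 5b e5
  t1: a9 9a da a9 ad 24 e5 da
  t2: da a9 ad 24 e5 da a9 9a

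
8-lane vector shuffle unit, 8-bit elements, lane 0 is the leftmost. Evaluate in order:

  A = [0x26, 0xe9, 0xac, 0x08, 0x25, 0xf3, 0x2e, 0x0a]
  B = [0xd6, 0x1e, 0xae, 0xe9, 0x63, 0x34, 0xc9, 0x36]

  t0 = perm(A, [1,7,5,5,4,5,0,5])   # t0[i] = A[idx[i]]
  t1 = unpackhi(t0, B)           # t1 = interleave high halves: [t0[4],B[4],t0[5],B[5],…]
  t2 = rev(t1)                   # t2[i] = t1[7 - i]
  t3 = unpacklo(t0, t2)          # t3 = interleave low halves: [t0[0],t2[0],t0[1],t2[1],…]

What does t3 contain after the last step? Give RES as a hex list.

→ t0 |e9|0a|f3|f3|25|f3|26|f3|
→ t1 |25|63|f3|34|26|c9|f3|36|
→ t2 |36|f3|c9|26|34|f3|63|25|
→ t3 |e9|36|0a|f3|f3|c9|f3|26|

RES = [ 0xe9  0x36  0x0a  0xf3  0xf3  0xc9  0xf3  0x26 ]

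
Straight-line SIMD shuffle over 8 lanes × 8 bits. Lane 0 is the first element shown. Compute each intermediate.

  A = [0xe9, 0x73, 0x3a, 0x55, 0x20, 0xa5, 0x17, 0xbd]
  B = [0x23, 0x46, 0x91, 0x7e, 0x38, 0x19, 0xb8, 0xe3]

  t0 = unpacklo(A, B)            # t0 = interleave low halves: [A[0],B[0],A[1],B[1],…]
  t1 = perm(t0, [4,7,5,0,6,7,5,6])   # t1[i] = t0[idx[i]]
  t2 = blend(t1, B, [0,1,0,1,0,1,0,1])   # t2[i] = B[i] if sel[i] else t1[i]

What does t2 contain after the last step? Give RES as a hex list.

RES = [0x3a, 0x46, 0x91, 0x7e, 0x55, 0x19, 0x91, 0xe3]

  t0: e9 23 73 46 3a 91 55 7e
  t1: 3a 7e 91 e9 55 7e 91 55
  t2: 3a 46 91 7e 55 19 91 e3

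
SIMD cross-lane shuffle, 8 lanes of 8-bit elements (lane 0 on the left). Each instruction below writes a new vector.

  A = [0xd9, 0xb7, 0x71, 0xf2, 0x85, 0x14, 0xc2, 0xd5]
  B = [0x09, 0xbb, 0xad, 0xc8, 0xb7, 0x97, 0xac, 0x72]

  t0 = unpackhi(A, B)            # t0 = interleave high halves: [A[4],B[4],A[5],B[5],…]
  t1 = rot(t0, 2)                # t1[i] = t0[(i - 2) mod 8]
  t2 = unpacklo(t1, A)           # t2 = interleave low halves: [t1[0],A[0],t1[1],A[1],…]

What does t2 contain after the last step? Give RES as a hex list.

RES = [0xd5, 0xd9, 0x72, 0xb7, 0x85, 0x71, 0xb7, 0xf2]

t0 = [0x85, 0xb7, 0x14, 0x97, 0xc2, 0xac, 0xd5, 0x72]
t1 = [0xd5, 0x72, 0x85, 0xb7, 0x14, 0x97, 0xc2, 0xac]
t2 = [0xd5, 0xd9, 0x72, 0xb7, 0x85, 0x71, 0xb7, 0xf2]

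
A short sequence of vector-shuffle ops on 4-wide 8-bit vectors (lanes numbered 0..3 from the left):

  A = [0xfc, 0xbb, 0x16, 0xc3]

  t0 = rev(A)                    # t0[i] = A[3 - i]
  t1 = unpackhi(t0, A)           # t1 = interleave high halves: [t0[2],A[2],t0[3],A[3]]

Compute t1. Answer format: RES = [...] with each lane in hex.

t0 = [0xc3, 0x16, 0xbb, 0xfc]
t1 = [0xbb, 0x16, 0xfc, 0xc3]

RES = [ 0xbb  0x16  0xfc  0xc3 ]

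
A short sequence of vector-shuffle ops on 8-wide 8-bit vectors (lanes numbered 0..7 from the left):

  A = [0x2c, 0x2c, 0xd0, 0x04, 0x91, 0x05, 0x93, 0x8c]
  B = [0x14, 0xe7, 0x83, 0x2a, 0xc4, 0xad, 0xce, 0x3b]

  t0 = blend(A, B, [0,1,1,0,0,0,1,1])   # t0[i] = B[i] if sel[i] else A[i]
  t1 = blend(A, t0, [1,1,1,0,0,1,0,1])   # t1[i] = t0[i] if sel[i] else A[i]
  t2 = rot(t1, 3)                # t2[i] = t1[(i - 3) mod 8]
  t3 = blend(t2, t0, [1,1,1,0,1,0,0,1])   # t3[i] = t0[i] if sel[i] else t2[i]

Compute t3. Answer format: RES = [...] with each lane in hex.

RES = [ 0x2c  0xe7  0x83  0x2c  0x91  0x83  0x04  0x3b ]

t0 = [0x2c, 0xe7, 0x83, 0x04, 0x91, 0x05, 0xce, 0x3b]
t1 = [0x2c, 0xe7, 0x83, 0x04, 0x91, 0x05, 0x93, 0x3b]
t2 = [0x05, 0x93, 0x3b, 0x2c, 0xe7, 0x83, 0x04, 0x91]
t3 = [0x2c, 0xe7, 0x83, 0x2c, 0x91, 0x83, 0x04, 0x3b]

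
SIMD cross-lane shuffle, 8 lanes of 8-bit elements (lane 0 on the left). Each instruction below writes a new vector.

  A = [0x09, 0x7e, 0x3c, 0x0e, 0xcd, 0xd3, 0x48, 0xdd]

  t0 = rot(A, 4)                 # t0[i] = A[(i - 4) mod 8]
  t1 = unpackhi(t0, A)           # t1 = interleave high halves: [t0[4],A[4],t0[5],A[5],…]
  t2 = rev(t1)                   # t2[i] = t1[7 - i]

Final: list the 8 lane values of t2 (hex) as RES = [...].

  t0: cd d3 48 dd 09 7e 3c 0e
  t1: 09 cd 7e d3 3c 48 0e dd
  t2: dd 0e 48 3c d3 7e cd 09

RES = [ 0xdd  0x0e  0x48  0x3c  0xd3  0x7e  0xcd  0x09 ]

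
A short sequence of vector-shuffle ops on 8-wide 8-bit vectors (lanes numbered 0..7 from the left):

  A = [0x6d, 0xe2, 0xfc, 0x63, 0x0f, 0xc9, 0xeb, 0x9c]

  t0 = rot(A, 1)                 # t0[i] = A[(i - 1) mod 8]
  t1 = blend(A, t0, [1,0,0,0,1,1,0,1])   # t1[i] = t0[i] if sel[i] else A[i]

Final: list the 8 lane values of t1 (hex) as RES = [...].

  t0: 9c 6d e2 fc 63 0f c9 eb
  t1: 9c e2 fc 63 63 0f eb eb

RES = [0x9c, 0xe2, 0xfc, 0x63, 0x63, 0x0f, 0xeb, 0xeb]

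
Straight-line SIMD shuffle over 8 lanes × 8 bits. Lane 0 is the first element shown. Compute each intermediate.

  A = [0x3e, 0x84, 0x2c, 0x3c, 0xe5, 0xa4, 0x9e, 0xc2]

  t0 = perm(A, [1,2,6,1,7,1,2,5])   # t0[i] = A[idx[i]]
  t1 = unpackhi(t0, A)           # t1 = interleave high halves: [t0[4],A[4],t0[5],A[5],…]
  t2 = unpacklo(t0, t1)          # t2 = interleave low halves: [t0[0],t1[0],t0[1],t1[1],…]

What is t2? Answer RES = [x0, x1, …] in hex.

RES = [ 0x84  0xc2  0x2c  0xe5  0x9e  0x84  0x84  0xa4 ]

  t0: 84 2c 9e 84 c2 84 2c a4
  t1: c2 e5 84 a4 2c 9e a4 c2
  t2: 84 c2 2c e5 9e 84 84 a4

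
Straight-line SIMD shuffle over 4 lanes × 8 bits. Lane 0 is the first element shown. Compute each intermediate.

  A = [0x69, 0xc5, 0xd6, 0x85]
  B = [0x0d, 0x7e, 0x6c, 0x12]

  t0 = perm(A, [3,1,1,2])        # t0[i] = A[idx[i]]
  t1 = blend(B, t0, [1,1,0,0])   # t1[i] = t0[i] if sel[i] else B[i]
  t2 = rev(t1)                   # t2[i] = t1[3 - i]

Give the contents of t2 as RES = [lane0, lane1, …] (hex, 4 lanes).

RES = [0x12, 0x6c, 0xc5, 0x85]

t0 = [0x85, 0xc5, 0xc5, 0xd6]
t1 = [0x85, 0xc5, 0x6c, 0x12]
t2 = [0x12, 0x6c, 0xc5, 0x85]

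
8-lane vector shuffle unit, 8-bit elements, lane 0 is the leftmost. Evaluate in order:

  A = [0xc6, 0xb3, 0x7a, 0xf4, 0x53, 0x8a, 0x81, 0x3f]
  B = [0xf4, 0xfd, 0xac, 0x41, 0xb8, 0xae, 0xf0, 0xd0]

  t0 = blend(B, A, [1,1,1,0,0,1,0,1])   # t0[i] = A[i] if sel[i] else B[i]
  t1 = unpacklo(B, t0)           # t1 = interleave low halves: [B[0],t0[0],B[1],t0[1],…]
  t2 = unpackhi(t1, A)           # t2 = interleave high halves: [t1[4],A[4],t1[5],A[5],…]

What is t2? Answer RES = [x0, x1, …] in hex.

→ t0 |c6|b3|7a|41|b8|8a|f0|3f|
→ t1 |f4|c6|fd|b3|ac|7a|41|41|
→ t2 |ac|53|7a|8a|41|81|41|3f|

RES = [ 0xac  0x53  0x7a  0x8a  0x41  0x81  0x41  0x3f ]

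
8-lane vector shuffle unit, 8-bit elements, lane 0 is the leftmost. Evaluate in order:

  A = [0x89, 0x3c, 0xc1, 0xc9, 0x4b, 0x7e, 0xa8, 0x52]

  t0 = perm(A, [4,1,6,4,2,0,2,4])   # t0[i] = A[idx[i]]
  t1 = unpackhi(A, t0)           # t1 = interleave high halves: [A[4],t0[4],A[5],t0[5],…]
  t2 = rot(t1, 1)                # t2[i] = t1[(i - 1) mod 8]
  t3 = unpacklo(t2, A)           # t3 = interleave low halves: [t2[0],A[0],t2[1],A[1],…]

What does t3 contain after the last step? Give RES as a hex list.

RES = [0x4b, 0x89, 0x4b, 0x3c, 0xc1, 0xc1, 0x7e, 0xc9]

→ t0 |4b|3c|a8|4b|c1|89|c1|4b|
→ t1 |4b|c1|7e|89|a8|c1|52|4b|
→ t2 |4b|4b|c1|7e|89|a8|c1|52|
→ t3 |4b|89|4b|3c|c1|c1|7e|c9|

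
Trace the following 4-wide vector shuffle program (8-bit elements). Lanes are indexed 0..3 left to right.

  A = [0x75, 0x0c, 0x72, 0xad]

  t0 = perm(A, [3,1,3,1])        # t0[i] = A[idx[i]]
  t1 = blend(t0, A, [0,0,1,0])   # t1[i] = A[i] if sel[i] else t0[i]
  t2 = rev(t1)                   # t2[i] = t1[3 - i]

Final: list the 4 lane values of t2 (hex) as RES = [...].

RES = [0x0c, 0x72, 0x0c, 0xad]

t0 = [0xad, 0x0c, 0xad, 0x0c]
t1 = [0xad, 0x0c, 0x72, 0x0c]
t2 = [0x0c, 0x72, 0x0c, 0xad]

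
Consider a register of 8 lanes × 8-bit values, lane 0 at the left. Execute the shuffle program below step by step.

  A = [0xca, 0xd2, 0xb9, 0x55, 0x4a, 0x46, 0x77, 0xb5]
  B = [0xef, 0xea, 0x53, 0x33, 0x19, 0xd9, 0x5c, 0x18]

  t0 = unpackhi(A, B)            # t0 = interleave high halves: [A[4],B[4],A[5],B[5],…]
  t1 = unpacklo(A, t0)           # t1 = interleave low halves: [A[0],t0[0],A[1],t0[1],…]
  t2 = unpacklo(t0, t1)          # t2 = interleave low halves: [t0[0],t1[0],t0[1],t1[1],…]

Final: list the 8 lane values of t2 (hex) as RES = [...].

RES = [ 0x4a  0xca  0x19  0x4a  0x46  0xd2  0xd9  0x19 ]

  t0: 4a 19 46 d9 77 5c b5 18
  t1: ca 4a d2 19 b9 46 55 d9
  t2: 4a ca 19 4a 46 d2 d9 19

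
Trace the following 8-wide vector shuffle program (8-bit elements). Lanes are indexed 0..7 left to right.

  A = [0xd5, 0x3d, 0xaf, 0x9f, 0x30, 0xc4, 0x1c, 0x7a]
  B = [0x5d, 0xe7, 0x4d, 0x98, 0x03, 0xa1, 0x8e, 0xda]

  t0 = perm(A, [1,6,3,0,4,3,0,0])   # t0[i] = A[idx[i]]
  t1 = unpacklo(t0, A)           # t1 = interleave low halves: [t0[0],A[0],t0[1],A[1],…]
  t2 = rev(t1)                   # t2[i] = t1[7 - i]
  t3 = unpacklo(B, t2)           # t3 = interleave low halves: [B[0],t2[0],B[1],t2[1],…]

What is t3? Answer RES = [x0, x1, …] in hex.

t0 = [0x3d, 0x1c, 0x9f, 0xd5, 0x30, 0x9f, 0xd5, 0xd5]
t1 = [0x3d, 0xd5, 0x1c, 0x3d, 0x9f, 0xaf, 0xd5, 0x9f]
t2 = [0x9f, 0xd5, 0xaf, 0x9f, 0x3d, 0x1c, 0xd5, 0x3d]
t3 = [0x5d, 0x9f, 0xe7, 0xd5, 0x4d, 0xaf, 0x98, 0x9f]

RES = [ 0x5d  0x9f  0xe7  0xd5  0x4d  0xaf  0x98  0x9f ]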